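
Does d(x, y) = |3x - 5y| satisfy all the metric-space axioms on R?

No. d fails symmetry: d(3, 5) = |3·3 - 5·5| = |-16| = 16, but d(5, 3) = |3·5 - 5·3| = |0| = 0. Since 16 ≠ 0, d(x,y) ≠ d(y,x) in general.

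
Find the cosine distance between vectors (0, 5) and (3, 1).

With u = (0, 5), v = (3, 1):
u·v = 0·3 + 5·1 = 0 + 5 = 5.
|u| = √(0² + 5²) = √25, |v| = √(3² + 1²) = √10, so |u||v| = √(25·10) = √250.
cos θ = (u·v)/(|u||v|) = 5/√250 ≈ 0.3162
Cosine distance = 1 - cos θ ≈ 1 - 0.3162 = 0.6838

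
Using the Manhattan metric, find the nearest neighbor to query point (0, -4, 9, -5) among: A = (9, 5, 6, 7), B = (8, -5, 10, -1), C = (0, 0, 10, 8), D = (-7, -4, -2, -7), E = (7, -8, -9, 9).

Distances: d(A) = 33, d(B) = 14, d(C) = 18, d(D) = 20, d(E) = 43. Nearest: B = (8, -5, 10, -1) with distance 14.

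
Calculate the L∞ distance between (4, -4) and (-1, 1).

max(|x_i - y_i|) = max(|4 - (-1)|, |-4 - 1|) = max(5, 5) = 5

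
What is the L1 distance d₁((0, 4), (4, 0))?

Σ|x_i - y_i| = |0 - 4| + |4 - 0| = 4 + 4 = 8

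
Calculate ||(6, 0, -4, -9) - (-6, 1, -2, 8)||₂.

√(Σ(x_i - y_i)²) = √((6 - (-6))² + (0 - 1)² + (-4 - (-2))² + (-9 - 8)²)
= √(12² + (-1)² + (-2)² + (-17)²) = √(144 + 1 + 4 + 289) = √438 ≈ 20.9284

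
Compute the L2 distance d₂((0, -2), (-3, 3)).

√(Σ(x_i - y_i)²) = √((0 - (-3))² + (-2 - 3)²)
= √(3² + (-5)²) = √(9 + 25) = √34 ≈ 5.831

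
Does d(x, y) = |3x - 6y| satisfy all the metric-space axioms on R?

No. d fails symmetry: d(2, 6) = |3·2 - 6·6| = |-30| = 30, but d(6, 2) = |3·6 - 6·2| = |6| = 6. Since 30 ≠ 6, d(x,y) ≠ d(y,x) in general.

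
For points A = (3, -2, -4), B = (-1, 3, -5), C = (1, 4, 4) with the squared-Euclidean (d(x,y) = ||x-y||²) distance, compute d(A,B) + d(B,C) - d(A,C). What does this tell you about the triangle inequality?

d(A,B) = 4² + 5² + 1² = 42, d(B,C) = 2² + 1² + 9² = 86, d(A,C) = 2² + 6² + 8² = 104.
d(A,B) + d(B,C) - d(A,C) = 42 + 86 - 104 = 128 - 104 = 24. This is ≥ 0, so the triangle inequality holds for these points.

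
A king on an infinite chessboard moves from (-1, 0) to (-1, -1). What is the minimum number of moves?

max(|x_i - y_i|) = max(|-1 - (-1)|, |0 - (-1)|) = max(0, 1) = 1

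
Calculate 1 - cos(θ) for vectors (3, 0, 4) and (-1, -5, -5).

With u = (3, 0, 4), v = (-1, -5, -5):
u·v = 3·(-1) + 0·(-5) + 4·(-5) = (-3) + 0 + (-20) = -23.
|u| = √(3² + 0² + 4²) = √25, |v| = √((-1)² + (-5)² + (-5)²) = √51, so |u||v| = √(25·51) = √1275.
cos θ = (u·v)/(|u||v|) = -23/√1275 ≈ -0.6441
Cosine distance = 1 - cos θ ≈ 1 - (-0.6441) = 1.6441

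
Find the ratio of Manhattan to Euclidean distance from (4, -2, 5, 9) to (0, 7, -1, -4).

L1 = |4 - 0| + |-2 - 7| + |5 - (-1)| + |9 - (-4)| = 4 + 9 + 6 + 13 = 32
L2 = √(4² + 9² + 6² + 13²) = √302 ≈ 17.3781
L1 ≥ L2 always (equality iff movement is along one axis); L1 > L2 here.
Ratio L1/L2 = 32/√302 ≈ 1.8414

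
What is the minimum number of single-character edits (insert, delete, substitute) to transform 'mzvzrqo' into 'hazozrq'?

Let D[i][j] be the edit distance between the first i characters of 'mzvzrqo' and the first j characters of 'hazozrq', with D[i][0] = i, D[0][j] = j, and D[i][j] = D[i-1][j-1] if the characters match, else 1 + min(D[i-1][j], D[i][j-1], D[i-1][j-1]). Filling the table (rows: prefixes of 'mzvzrqo', columns: prefixes of 'hazozrq'):
     ε  h  a  z  o  z  r  q
  ε  0  1  2  3  4  5  6  7
  m  1  1  2  3  4  5  6  7
  z  2  2  2  2  3  4  5  6
  v  3  3  3  3  3  4  5  6
  z  4  4  4  3  4  3  4  5
  r  5  5  5  4  4  4  3  4
  q  6  6  6  5  5  5  4  3
  o  7  7  7  6  5  6  5  4
The bottom-right entry gives D[7][7] = 4, so no sequence of fewer than 4 edits works. Backtracking through the table gives one optimal edit sequence (4 edits):
  mzvzrqo → hmzvzrqo (ins h @1)
  hmzvzrqo → hazvzrqo (sub m→a @2)
  hazvzrqo → hazozrqo (sub v→o @4)
  hazozrqo → hazozrq (del o @8)
Edit distance = 4.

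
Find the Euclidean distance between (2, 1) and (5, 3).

√(Σ(x_i - y_i)²) = √((2 - 5)² + (1 - 3)²)
= √((-3)² + (-2)²) = √(9 + 4) = √13 ≈ 3.6056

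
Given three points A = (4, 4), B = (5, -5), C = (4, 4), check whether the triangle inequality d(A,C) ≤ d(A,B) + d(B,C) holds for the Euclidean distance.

d(A,B) = √(1² + 9²) = √82 ≈ 9.0554, d(B,C) = √(1² + 9²) = √82 ≈ 9.0554, d(A,C) = √(0² + 0²) = √0 = 0.
d(A,C) = 0 ≤ 9.0554 + 9.0554 = 18.1108. Triangle inequality is satisfied.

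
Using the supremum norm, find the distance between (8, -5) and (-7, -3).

max(|x_i - y_i|) = max(|8 - (-7)|, |-5 - (-3)|) = max(15, 2) = 15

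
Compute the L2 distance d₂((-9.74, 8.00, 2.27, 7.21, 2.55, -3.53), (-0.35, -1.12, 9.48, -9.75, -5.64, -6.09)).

√(Σ(x_i - y_i)²) = √((-9.74 - (-0.35))² + (8 - (-1.12))² + (2.27 - 9.48)² + (7.21 - (-9.75))² + (2.55 - (-5.64))² + (-3.53 - (-6.09))²)
= √((-9.39)² + 9.12² + (-7.21)² + 16.96² + 8.19² + 2.56²) = √(88.1721 + 83.1744 + 51.9841 + 287.6416 + 67.0761 + 6.5536) = √584.6019 ≈ 24.1785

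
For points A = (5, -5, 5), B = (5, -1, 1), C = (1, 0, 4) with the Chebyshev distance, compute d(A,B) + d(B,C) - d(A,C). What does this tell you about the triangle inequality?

d(A,B) = max(0, 4, 4) = 4, d(B,C) = max(4, 1, 3) = 4, d(A,C) = max(4, 5, 1) = 5.
d(A,B) + d(B,C) - d(A,C) = 4 + 4 - 5 = 8 - 5 = 3. This is ≥ 0, so the triangle inequality holds for these points.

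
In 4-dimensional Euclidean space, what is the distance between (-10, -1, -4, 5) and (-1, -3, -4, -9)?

√(Σ(x_i - y_i)²) = √((-10 - (-1))² + (-1 - (-3))² + (-4 - (-4))² + (5 - (-9))²)
= √((-9)² + 2² + 0² + 14²) = √(81 + 4 + 0 + 196) = √281 ≈ 16.7631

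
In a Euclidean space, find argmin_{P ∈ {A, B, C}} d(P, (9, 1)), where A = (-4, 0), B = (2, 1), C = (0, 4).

Distances: d(A) ≈ 13.0384, d(B) = 7, d(C) ≈ 9.4868. Nearest: B = (2, 1) with distance 7.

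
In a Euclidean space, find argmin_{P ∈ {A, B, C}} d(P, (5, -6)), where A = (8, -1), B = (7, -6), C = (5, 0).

Distances: d(A) ≈ 5.831, d(B) = 2, d(C) = 6. Nearest: B = (7, -6) with distance 2.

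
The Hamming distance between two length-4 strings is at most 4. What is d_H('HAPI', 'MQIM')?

Differing positions: 1, 2, 3, 4. Hamming distance = 4. The maximum possible Hamming distance for length-4 strings is 4, so d_H/4 = 4/4 = 1.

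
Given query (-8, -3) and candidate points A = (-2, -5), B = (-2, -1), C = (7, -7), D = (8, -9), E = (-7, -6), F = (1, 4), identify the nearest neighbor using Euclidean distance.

Distances: d(A) ≈ 6.3246, d(B) ≈ 6.3246, d(C) ≈ 15.5242, d(D) ≈ 17.088, d(E) ≈ 3.1623, d(F) ≈ 11.4018. Nearest: E = (-7, -6) with distance 3.1623.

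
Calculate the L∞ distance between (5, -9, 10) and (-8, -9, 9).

max(|x_i - y_i|) = max(|5 - (-8)|, |-9 - (-9)|, |10 - 9|) = max(13, 0, 1) = 13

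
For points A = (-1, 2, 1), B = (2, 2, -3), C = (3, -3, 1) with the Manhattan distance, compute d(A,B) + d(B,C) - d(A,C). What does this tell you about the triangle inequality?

d(A,B) = 3 + 0 + 4 = 7, d(B,C) = 1 + 5 + 4 = 10, d(A,C) = 4 + 5 + 0 = 9.
d(A,B) + d(B,C) - d(A,C) = 7 + 10 - 9 = 17 - 9 = 8. This is ≥ 0, so the triangle inequality holds for these points.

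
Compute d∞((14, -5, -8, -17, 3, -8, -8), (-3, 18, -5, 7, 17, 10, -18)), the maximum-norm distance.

max(|x_i - y_i|) = max(|14 - (-3)|, |-5 - 18|, |-8 - (-5)|, |-17 - 7|, |3 - 17|, |-8 - 10|, |-8 - (-18)|) = max(17, 23, 3, 24, 14, 18, 10) = 24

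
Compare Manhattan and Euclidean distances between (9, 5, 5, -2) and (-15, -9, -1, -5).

L1 = |9 - (-15)| + |5 - (-9)| + |5 - (-1)| + |-2 - (-5)| = 24 + 14 + 6 + 3 = 47
L2 = √(24² + 14² + 6² + 3²) = √817 ≈ 28.5832
L1 ≥ L2 always (equality iff movement is along one axis); L1 > L2 here.
Ratio L1/L2 = 47/√817 ≈ 1.6443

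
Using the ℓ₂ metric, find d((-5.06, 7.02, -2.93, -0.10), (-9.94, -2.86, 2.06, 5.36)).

√(Σ(x_i - y_i)²) = √((-5.06 - (-9.94))² + (7.02 - (-2.86))² + (-2.93 - 2.06)² + (-0.1 - 5.36)²)
= √(4.88² + 9.88² + (-4.99)² + (-5.46)²) = √(23.8144 + 97.6144 + 24.9001 + 29.8116) = √176.1405 ≈ 13.2718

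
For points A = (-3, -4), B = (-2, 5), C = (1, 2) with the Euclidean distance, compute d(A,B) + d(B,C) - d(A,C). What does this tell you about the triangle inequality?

d(A,B) = √(1² + 9²) = √82 ≈ 9.0554, d(B,C) = √(3² + 3²) = √18 ≈ 4.2426, d(A,C) = √(4² + 6²) = √52 ≈ 7.2111.
d(A,B) + d(B,C) - d(A,C) = 9.0554 + 4.2426 - 7.2111 = 13.298 - 7.2111 = 6.0869 (to 4 decimal places). This is ≥ 0, so the triangle inequality holds for these points.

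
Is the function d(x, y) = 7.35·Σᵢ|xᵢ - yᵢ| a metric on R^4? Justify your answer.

Yes. The L1 (Manhattan) norm induces a metric on R^4, and multiplying a metric by a positive constant 7.35 > 0 preserves all four axioms: non-negativity (7.35·||x-y|| ≥ 0), identity (7.35·||x-y|| = 0 ⟺ ||x-y|| = 0 ⟺ x = y), symmetry (||x-y|| = ||y-x||), and the triangle inequality (7.35·||x-z|| ≤ 7.35·||x-y|| + 7.35·||y-z||). So d is a metric.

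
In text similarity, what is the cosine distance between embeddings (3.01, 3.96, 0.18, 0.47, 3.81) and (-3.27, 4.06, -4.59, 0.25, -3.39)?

With u = (3.01, 3.96, 0.18, 0.47, 3.81), v = (-3.27, 4.06, -4.59, 0.25, -3.39):
u·v = 3.01·(-3.27) + 3.96·4.06 + 0.18·(-4.59) + 0.47·0.25 + 3.81·(-3.39) = (-9.8427) + 16.0776 + (-0.8262) + 0.1175 + (-12.9159) = -7.3897.
|u| = √(3.01² + 3.96² + 0.18² + 0.47² + 3.81²) = √(9.0601 + 15.6816 + 0.0324 + 0.2209 + 14.5161) = √39.5111, |v| = √((-3.27)² + 4.06² + (-4.59)² + 0.25² + (-3.39)²) = √(10.6929 + 16.4836 + 21.0681 + 0.0625 + 11.4921) = √59.7992.
cos θ = (u·v)/(|u||v|) = -7.3897/(√39.5111·√59.7992) ≈ -0.152
Cosine distance = 1 - cos θ ≈ 1 - (-0.152) = 1.152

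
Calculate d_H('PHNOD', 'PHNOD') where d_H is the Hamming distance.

Differing positions: none. Hamming distance = 0.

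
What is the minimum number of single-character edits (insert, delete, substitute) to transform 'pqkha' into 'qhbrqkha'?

Let D[i][j] be the edit distance between the first i characters of 'pqkha' and the first j characters of 'qhbrqkha', with D[i][0] = i, D[0][j] = j, and D[i][j] = D[i-1][j-1] if the characters match, else 1 + min(D[i-1][j], D[i][j-1], D[i-1][j-1]). Filling the table (rows: prefixes of 'pqkha', columns: prefixes of 'qhbrqkha'):
     ε  q  h  b  r  q  k  h  a
  ε  0  1  2  3  4  5  6  7  8
  p  1  1  2  3  4  5  6  7  8
  q  2  1  2  3  4  4  5  6  7
  k  3  2  2  3  4  5  4  5  6
  h  4  3  2  3  4  5  5  4  5
  a  5  4  3  3  4  5  6  5  4
The bottom-right entry gives D[5][8] = 4, so no sequence of fewer than 4 edits works. Backtracking through the table gives one optimal edit sequence (4 edits):
  pqkha → qpqkha (ins q @1)
  qpqkha → qhpqkha (ins h @2)
  qhpqkha → qhbpqkha (ins b @3)
  qhbpqkha → qhbrqkha (sub p→r @4)
Edit distance = 4.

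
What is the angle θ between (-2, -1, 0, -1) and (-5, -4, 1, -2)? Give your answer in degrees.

With u = (-2, -1, 0, -1), v = (-5, -4, 1, -2):
u·v = (-2)·(-5) + (-1)·(-4) + 0·1 + (-1)·(-2) = 10 + 4 + 0 + 2 = 16.
|u| = √((-2)² + (-1)² + 0² + (-1)²) = √6, |v| = √((-5)² + (-4)² + 1² + (-2)²) = √46, so |u||v| = √(6·46) = √276.
cos θ = (u·v)/(|u||v|) = 16/√276 ≈ 0.963087
θ = arccos(0.963087) ≈ 15.62°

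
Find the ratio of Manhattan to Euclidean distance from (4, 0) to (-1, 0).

L1 = |4 - (-1)| + |0 - 0| = 5 + 0 = 5
L2 = √(5² + 0²) = √25 = 5
L1 ≥ L2 always (equality iff movement is along one axis); L1 = L2 here (movement is along a single axis).
Ratio L1/L2 = 5/5 = 1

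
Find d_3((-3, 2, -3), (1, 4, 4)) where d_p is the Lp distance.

(Σ|x_i - y_i|^3)^(1/3) = (|-3 - 1|^3 + |2 - 4|^3 + |-3 - 4|^3)^(1/3)
= (4^3 + 2^3 + 7^3)^(1/3) = (64 + 8 + 343)^(1/3) = (415)^(1/3) ≈ 7.459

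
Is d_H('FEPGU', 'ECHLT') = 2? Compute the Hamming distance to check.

Differing positions: 1, 2, 3, 4, 5. Hamming distance = 5, so the claim that d_H = 2 is false.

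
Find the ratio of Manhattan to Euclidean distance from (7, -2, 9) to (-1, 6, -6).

L1 = |7 - (-1)| + |-2 - 6| + |9 - (-6)| = 8 + 8 + 15 = 31
L2 = √(8² + 8² + 15²) = √353 ≈ 18.7883
L1 ≥ L2 always (equality iff movement is along one axis); L1 > L2 here.
Ratio L1/L2 = 31/√353 ≈ 1.65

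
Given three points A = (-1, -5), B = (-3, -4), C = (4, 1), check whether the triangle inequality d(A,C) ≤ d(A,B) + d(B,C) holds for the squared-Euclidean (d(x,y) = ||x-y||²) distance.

d(A,B) = 2² + 1² = 5, d(B,C) = 7² + 5² = 74, d(A,C) = 5² + 6² = 61.
d(A,C) = 61 ≤ 5 + 74 = 79. Triangle inequality is satisfied.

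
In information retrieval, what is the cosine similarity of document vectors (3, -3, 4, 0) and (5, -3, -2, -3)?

With u = (3, -3, 4, 0), v = (5, -3, -2, -3):
u·v = 3·5 + (-3)·(-3) + 4·(-2) + 0·(-3) = 15 + 9 + (-8) + 0 = 16.
|u| = √(3² + (-3)² + 4² + 0²) = √34, |v| = √(5² + (-3)² + (-2)² + (-3)²) = √47, so |u||v| = √(34·47) = √1598.
cos θ = (u·v)/(|u||v|) = 16/√1598 ≈ 0.4003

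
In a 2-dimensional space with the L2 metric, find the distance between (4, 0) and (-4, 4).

(Σ|x_i - y_i|^2)^(1/2) = (|4 - (-4)|^2 + |0 - 4|^2)^(1/2)
= (8^2 + 4^2)^(1/2) = (64 + 16)^(1/2) = (80)^(1/2) ≈ 8.9443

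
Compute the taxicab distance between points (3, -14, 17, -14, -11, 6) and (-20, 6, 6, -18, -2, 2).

Σ|x_i - y_i| = |3 - (-20)| + |-14 - 6| + |17 - 6| + |-14 - (-18)| + |-11 - (-2)| + |6 - 2| = 23 + 20 + 11 + 4 + 9 + 4 = 71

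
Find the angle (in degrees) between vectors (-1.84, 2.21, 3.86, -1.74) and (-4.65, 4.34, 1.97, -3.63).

With u = (-1.84, 2.21, 3.86, -1.74), v = (-4.65, 4.34, 1.97, -3.63):
u·v = (-1.84)·(-4.65) + 2.21·4.34 + 3.86·1.97 + (-1.74)·(-3.63) = 8.556 + 9.5914 + 7.6042 + 6.3162 = 32.0678.
|u| = √((-1.84)² + 2.21² + 3.86² + (-1.74)²) = √(3.3856 + 4.8841 + 14.8996 + 3.0276) = √26.1969, |v| = √((-4.65)² + 4.34² + 1.97² + (-3.63)²) = √(21.6225 + 18.8356 + 3.8809 + 13.1769) = √57.5159.
cos θ = (u·v)/(|u||v|) = 32.0678/(√26.1969·√57.5159) ≈ 0.826134
θ = arccos(0.826134) ≈ 34.3°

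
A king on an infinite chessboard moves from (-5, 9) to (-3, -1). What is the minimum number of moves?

max(|x_i - y_i|) = max(|-5 - (-3)|, |9 - (-1)|) = max(2, 10) = 10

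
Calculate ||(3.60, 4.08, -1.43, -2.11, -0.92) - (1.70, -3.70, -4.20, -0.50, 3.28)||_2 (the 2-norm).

(Σ|x_i - y_i|^2)^(1/2) = (|3.6 - 1.7|^2 + |4.08 - (-3.7)|^2 + |-1.43 - (-4.2)|^2 + |-2.11 - (-0.5)|^2 + |-0.92 - 3.28|^2)^(1/2)
= (1.9^2 + 7.78^2 + 2.77^2 + 1.61^2 + 4.2^2)^(1/2) = (3.61 + 60.5284 + 7.6729 + 2.5921 + 17.64)^(1/2) = (92.0434)^(1/2) ≈ 9.5939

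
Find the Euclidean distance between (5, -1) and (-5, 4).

√(Σ(x_i - y_i)²) = √((5 - (-5))² + (-1 - 4)²)
= √(10² + (-5)²) = √(100 + 25) = √125 ≈ 11.1803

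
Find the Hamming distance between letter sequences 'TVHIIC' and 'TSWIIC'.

Differing positions: 2, 3. Hamming distance = 2.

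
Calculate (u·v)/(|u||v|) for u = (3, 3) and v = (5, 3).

With u = (3, 3), v = (5, 3):
u·v = 3·5 + 3·3 = 15 + 9 = 24.
|u| = √(3² + 3²) = √18, |v| = √(5² + 3²) = √34, so |u||v| = √(18·34) = √612.
cos θ = (u·v)/(|u||v|) = 24/√612 ≈ 0.9701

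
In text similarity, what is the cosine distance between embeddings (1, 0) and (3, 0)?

With u = (1, 0), v = (3, 0):
u·v = 1·3 + 0·0 = 3 + 0 = 3.
|u| = √(1² + 0²) = √1, |v| = √(3² + 0²) = √9, so |u||v| = √(1·9) = √9 = 3.
cos θ = (u·v)/(|u||v|) = 3/3 = 1
Cosine distance = 1 - cos θ = 1 - 1 = 0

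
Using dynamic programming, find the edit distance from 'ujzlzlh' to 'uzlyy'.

Let D[i][j] be the edit distance between the first i characters of 'ujzlzlh' and the first j characters of 'uzlyy', with D[i][0] = i, D[0][j] = j, and D[i][j] = D[i-1][j-1] if the characters match, else 1 + min(D[i-1][j], D[i][j-1], D[i-1][j-1]). Filling the table (rows: prefixes of 'ujzlzlh', columns: prefixes of 'uzlyy'):
     ε  u  z  l  y  y
  ε  0  1  2  3  4  5
  u  1  0  1  2  3  4
  j  2  1  1  2  3  4
  z  3  2  1  2  3  4
  l  4  3  2  1  2  3
  z  5  4  3  2  2  3
  l  6  5  4  3  3  3
  h  7  6  5  4  4  4
The bottom-right entry gives D[7][5] = 4, so no sequence of fewer than 4 edits works. Backtracking through the table gives one optimal edit sequence (4 edits):
  ujzlzlh → uzlzlh (del j @2)
  uzlzlh → uzllh (del z @4)
  uzllh → uzlyh (sub l→y @4)
  uzlyh → uzlyy (sub h→y @5)
Edit distance = 4.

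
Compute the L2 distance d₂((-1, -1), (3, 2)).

√(Σ(x_i - y_i)²) = √((-1 - 3)² + (-1 - 2)²)
= √((-4)² + (-3)²) = √(16 + 9) = √25 = 5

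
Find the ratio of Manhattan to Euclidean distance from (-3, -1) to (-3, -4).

L1 = |-3 - (-3)| + |-1 - (-4)| = 0 + 3 = 3
L2 = √(0² + 3²) = √9 = 3
L1 ≥ L2 always (equality iff movement is along one axis); L1 = L2 here (movement is along a single axis).
Ratio L1/L2 = 3/3 = 1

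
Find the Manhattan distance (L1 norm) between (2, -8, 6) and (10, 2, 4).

Σ|x_i - y_i| = |2 - 10| + |-8 - 2| + |6 - 4| = 8 + 10 + 2 = 20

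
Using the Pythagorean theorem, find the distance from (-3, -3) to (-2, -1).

√(Σ(x_i - y_i)²) = √((-3 - (-2))² + (-3 - (-1))²)
= √((-1)² + (-2)²) = √(1 + 4) = √5 ≈ 2.2361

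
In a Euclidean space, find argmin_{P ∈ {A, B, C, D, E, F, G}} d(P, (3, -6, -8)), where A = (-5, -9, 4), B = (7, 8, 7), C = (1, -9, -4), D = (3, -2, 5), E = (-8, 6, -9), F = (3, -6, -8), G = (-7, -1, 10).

Distances: d(A) ≈ 14.7309, d(B) ≈ 20.9045, d(C) ≈ 5.3852, d(D) ≈ 13.6015, d(E) ≈ 16.3095, d(F) = 0, d(G) ≈ 21.1896. Nearest: F = (3, -6, -8) with distance 0.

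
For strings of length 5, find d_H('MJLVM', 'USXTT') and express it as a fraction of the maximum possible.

Differing positions: 1, 2, 3, 4, 5. Hamming distance = 5. The maximum possible Hamming distance for length-5 strings is 5, so d_H/5 = 5/5 = 1.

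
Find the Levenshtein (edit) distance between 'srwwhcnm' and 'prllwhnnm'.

Let D[i][j] be the edit distance between the first i characters of 'srwwhcnm' and the first j characters of 'prllwhnnm', with D[i][0] = i, D[0][j] = j, and D[i][j] = D[i-1][j-1] if the characters match, else 1 + min(D[i-1][j], D[i][j-1], D[i-1][j-1]). Filling the table (rows: prefixes of 'srwwhcnm', columns: prefixes of 'prllwhnnm'):
     ε  p  r  l  l  w  h  n  n  m
  ε  0  1  2  3  4  5  6  7  8  9
  s  1  1  2  3  4  5  6  7  8  9
  r  2  2  1  2  3  4  5  6  7  8
  w  3  3  2  2  3  3  4  5  6  7
  w  4  4  3  3  3  3  4  5  6  7
  h  5  5  4  4  4  4  3  4  5  6
  c  6  6  5  5  5  5  4  4  5  6
  n  7  7  6  6  6  6  5  4  4  5
  m  8  8  7  7  7  7  6  5  5  4
The bottom-right entry gives D[8][9] = 4, so no sequence of fewer than 4 edits works. Backtracking through the table gives one optimal edit sequence (4 edits):
  srwwhcnm → prwwhcnm (sub s→p @1)
  prwwhcnm → prlwwhcnm (ins l @3)
  prlwwhcnm → prllwhcnm (sub w→l @4)
  prllwhcnm → prllwhnnm (sub c→n @7)
Edit distance = 4.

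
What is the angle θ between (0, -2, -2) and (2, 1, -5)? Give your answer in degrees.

With u = (0, -2, -2), v = (2, 1, -5):
u·v = 0·2 + (-2)·1 + (-2)·(-5) = 0 + (-2) + 10 = 8.
|u| = √(0² + (-2)² + (-2)²) = √8, |v| = √(2² + 1² + (-5)²) = √30, so |u||v| = √(8·30) = √240.
cos θ = (u·v)/(|u||v|) = 8/√240 ≈ 0.516398
θ = arccos(0.516398) ≈ 58.91°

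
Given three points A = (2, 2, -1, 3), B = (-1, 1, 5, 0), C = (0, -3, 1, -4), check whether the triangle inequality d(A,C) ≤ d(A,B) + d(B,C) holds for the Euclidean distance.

d(A,B) = √(3² + 1² + 6² + 3²) = √55 ≈ 7.4162, d(B,C) = √(1² + 4² + 4² + 4²) = √49 = 7, d(A,C) = √(2² + 5² + 2² + 7²) = √82 ≈ 9.0554.
d(A,C) ≈ 9.0554 ≤ 7.4162 + 7 = 14.4162. Triangle inequality is satisfied.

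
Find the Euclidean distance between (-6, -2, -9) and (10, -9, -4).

√(Σ(x_i - y_i)²) = √((-6 - 10)² + (-2 - (-9))² + (-9 - (-4))²)
= √((-16)² + 7² + (-5)²) = √(256 + 49 + 25) = √330 ≈ 18.1659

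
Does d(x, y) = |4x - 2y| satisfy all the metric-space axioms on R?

No. d fails symmetry: d(1, 9) = |4·1 - 2·9| = |-14| = 14, but d(9, 1) = |4·9 - 2·1| = |34| = 34. Since 14 ≠ 34, d(x,y) ≠ d(y,x) in general.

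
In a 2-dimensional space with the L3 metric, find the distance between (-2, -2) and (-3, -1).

(Σ|x_i - y_i|^3)^(1/3) = (|-2 - (-3)|^3 + |-2 - (-1)|^3)^(1/3)
= (1^3 + 1^3)^(1/3) = (1 + 1)^(1/3) = (2)^(1/3) ≈ 1.2599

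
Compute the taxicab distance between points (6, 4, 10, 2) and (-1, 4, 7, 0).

Σ|x_i - y_i| = |6 - (-1)| + |4 - 4| + |10 - 7| + |2 - 0| = 7 + 0 + 3 + 2 = 12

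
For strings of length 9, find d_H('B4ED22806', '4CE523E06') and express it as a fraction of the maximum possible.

Differing positions: 1, 2, 4, 6, 7. Hamming distance = 5. The maximum possible Hamming distance for length-9 strings is 9, so d_H/9 = 5/9 ≈ 0.5556.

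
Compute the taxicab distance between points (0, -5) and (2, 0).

Σ|x_i - y_i| = |0 - 2| + |-5 - 0| = 2 + 5 = 7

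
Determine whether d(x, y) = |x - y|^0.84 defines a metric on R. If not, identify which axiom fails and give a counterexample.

Yes. With 0 < p = 0.84 ≤ 1, d(x,y) = |x-y|^0.84 is a metric on R. Non-negativity and symmetry are immediate; |x-y|^0.84 = 0 ⟺ |x-y| = 0 ⟺ x = y. For the triangle inequality, the function t ↦ t^0.84 is subadditive on [0,∞) when p ≤ 1, so |x-z|^0.84 ≤ (|x-y| + |y-z|)^0.84 ≤ |x-y|^0.84 + |y-z|^0.84.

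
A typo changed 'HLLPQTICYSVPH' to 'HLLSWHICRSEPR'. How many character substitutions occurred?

Differing positions: 4, 5, 6, 9, 11, 13. Hamming distance = 6.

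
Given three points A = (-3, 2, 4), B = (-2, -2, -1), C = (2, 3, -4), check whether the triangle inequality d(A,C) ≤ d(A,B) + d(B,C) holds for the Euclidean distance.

d(A,B) = √(1² + 4² + 5²) = √42 ≈ 6.4807, d(B,C) = √(4² + 5² + 3²) = √50 ≈ 7.0711, d(A,C) = √(5² + 1² + 8²) = √90 ≈ 9.4868.
d(A,C) ≈ 9.4868 ≤ 6.4807 + 7.0711 = 13.5518. Triangle inequality is satisfied.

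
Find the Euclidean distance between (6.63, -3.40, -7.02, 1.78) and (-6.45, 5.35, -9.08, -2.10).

√(Σ(x_i - y_i)²) = √((6.63 - (-6.45))² + (-3.4 - 5.35)² + (-7.02 - (-9.08))² + (1.78 - (-2.1))²)
= √(13.08² + (-8.75)² + 2.06² + 3.88²) = √(171.0864 + 76.5625 + 4.2436 + 15.0544) = √266.9469 ≈ 16.3385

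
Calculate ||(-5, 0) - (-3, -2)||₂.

√(Σ(x_i - y_i)²) = √((-5 - (-3))² + (0 - (-2))²)
= √((-2)² + 2²) = √(4 + 4) = √8 ≈ 2.8284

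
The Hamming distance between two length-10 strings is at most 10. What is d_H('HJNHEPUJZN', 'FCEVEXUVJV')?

Differing positions: 1, 2, 3, 4, 6, 8, 9, 10. Hamming distance = 8. The maximum possible Hamming distance for length-10 strings is 10, so d_H/10 = 8/10 = 0.8.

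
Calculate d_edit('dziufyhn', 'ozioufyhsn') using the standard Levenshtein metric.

Let D[i][j] be the edit distance between the first i characters of 'dziufyhn' and the first j characters of 'ozioufyhsn', with D[i][0] = i, D[0][j] = j, and D[i][j] = D[i-1][j-1] if the characters match, else 1 + min(D[i-1][j], D[i][j-1], D[i-1][j-1]). Filling the table (rows: prefixes of 'dziufyhn', columns: prefixes of 'ozioufyhsn'):
     ε  o  z  i  o  u  f  y  h  s  n
  ε  0  1  2  3  4  5  6  7  8  9 10
  d  1  1  2  3  4  5  6  7  8  9 10
  z  2  2  1  2  3  4  5  6  7  8  9
  i  3  3  2  1  2  3  4  5  6  7  8
  u  4  4  3  2  2  2  3  4  5  6  7
  f  5  5  4  3  3  3  2  3  4  5  6
  y  6  6  5  4  4  4  3  2  3  4  5
  h  7  7  6  5  5  5  4  3  2  3  4
  n  8  8  7  6  6  6  5  4  3  3  3
The bottom-right entry gives D[8][10] = 3, so no sequence of fewer than 3 edits works. Backtracking through the table gives one optimal edit sequence (3 edits):
  dziufyhn → oziufyhn (sub d→o @1)
  oziufyhn → ozioufyhn (ins o @4)
  ozioufyhn → ozioufyhsn (ins s @9)
Edit distance = 3.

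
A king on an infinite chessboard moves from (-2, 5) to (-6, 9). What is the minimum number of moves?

max(|x_i - y_i|) = max(|-2 - (-6)|, |5 - 9|) = max(4, 4) = 4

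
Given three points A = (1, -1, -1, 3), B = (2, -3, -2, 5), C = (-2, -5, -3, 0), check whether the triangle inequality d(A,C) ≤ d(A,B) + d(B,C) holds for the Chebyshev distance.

d(A,B) = max(1, 2, 1, 2) = 2, d(B,C) = max(4, 2, 1, 5) = 5, d(A,C) = max(3, 4, 2, 3) = 4.
d(A,C) = 4 ≤ 2 + 5 = 7. Triangle inequality is satisfied.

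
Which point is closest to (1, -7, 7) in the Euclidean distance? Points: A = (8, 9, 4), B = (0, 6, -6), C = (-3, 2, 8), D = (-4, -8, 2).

Distances: d(A) ≈ 17.72, d(B) ≈ 18.412, d(C) ≈ 9.8995, d(D) ≈ 7.1414. Nearest: D = (-4, -8, 2) with distance 7.1414.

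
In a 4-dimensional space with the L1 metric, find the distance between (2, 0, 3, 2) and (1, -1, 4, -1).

Σ|x_i - y_i| = |2 - 1| + |0 - (-1)| + |3 - 4| + |2 - (-1)| = 1 + 1 + 1 + 3 = 6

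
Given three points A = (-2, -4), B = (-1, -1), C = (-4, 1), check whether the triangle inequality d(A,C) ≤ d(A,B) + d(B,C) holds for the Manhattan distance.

d(A,B) = 1 + 3 = 4, d(B,C) = 3 + 2 = 5, d(A,C) = 2 + 5 = 7.
d(A,C) = 7 ≤ 4 + 5 = 9. Triangle inequality is satisfied.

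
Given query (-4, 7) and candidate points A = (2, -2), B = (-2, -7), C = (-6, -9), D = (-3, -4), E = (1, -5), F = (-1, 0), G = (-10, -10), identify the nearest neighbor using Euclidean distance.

Distances: d(A) ≈ 10.8167, d(B) ≈ 14.1421, d(C) ≈ 16.1245, d(D) ≈ 11.0454, d(E) = 13, d(F) ≈ 7.6158, d(G) ≈ 18.0278. Nearest: F = (-1, 0) with distance 7.6158.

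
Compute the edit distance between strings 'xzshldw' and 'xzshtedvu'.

Let D[i][j] be the edit distance between the first i characters of 'xzshldw' and the first j characters of 'xzshtedvu', with D[i][0] = i, D[0][j] = j, and D[i][j] = D[i-1][j-1] if the characters match, else 1 + min(D[i-1][j], D[i][j-1], D[i-1][j-1]). Filling the table (rows: prefixes of 'xzshldw', columns: prefixes of 'xzshtedvu'):
     ε  x  z  s  h  t  e  d  v  u
  ε  0  1  2  3  4  5  6  7  8  9
  x  1  0  1  2  3  4  5  6  7  8
  z  2  1  0  1  2  3  4  5  6  7
  s  3  2  1  0  1  2  3  4  5  6
  h  4  3  2  1  0  1  2  3  4  5
  l  5  4  3  2  1  1  2  3  4  5
  d  6  5  4  3  2  2  2  2  3  4
  w  7  6  5  4  3  3  3  3  3  4
The bottom-right entry gives D[7][9] = 4, so no sequence of fewer than 4 edits works. Backtracking through the table gives one optimal edit sequence (4 edits):
  xzshldw → xzshtldw (ins t @5)
  xzshtldw → xzshtedw (sub l→e @6)
  xzshtedw → xzshtedvw (ins v @8)
  xzshtedvw → xzshtedvu (sub w→u @9)
Edit distance = 4.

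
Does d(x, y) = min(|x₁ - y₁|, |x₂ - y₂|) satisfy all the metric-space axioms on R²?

No. d fails identity of indiscernibles: take x = (4, 0) and y = (4, 9). Then d(x,y) = min(|4 - 4|, |0 - 9|) = min(0, 9) = 0, yet x ≠ y.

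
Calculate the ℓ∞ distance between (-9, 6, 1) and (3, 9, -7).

max(|x_i - y_i|) = max(|-9 - 3|, |6 - 9|, |1 - (-7)|) = max(12, 3, 8) = 12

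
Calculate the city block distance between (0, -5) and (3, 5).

Σ|x_i - y_i| = |0 - 3| + |-5 - 5| = 3 + 10 = 13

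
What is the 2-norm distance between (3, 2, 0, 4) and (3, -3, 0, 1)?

(Σ|x_i - y_i|^2)^(1/2) = (|3 - 3|^2 + |2 - (-3)|^2 + |0 - 0|^2 + |4 - 1|^2)^(1/2)
= (0^2 + 5^2 + 0^2 + 3^2)^(1/2) = (0 + 25 + 0 + 9)^(1/2) = (34)^(1/2) ≈ 5.831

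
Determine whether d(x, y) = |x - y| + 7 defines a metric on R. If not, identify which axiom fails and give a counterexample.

No. d fails identity of indiscernibles (specifically d(x,x) = 0): d(6, 6) = |6 - 6| + 7 = 0 + 7 = 7 ≠ 0.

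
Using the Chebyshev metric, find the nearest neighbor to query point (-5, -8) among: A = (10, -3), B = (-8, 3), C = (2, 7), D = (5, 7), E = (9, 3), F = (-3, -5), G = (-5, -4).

Distances: d(A) = 15, d(B) = 11, d(C) = 15, d(D) = 15, d(E) = 14, d(F) = 3, d(G) = 4. Nearest: F = (-3, -5) with distance 3.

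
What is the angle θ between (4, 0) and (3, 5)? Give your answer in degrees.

With u = (4, 0), v = (3, 5):
u·v = 4·3 + 0·5 = 12 + 0 = 12.
|u| = √(4² + 0²) = √16, |v| = √(3² + 5²) = √34, so |u||v| = √(16·34) = √544.
cos θ = (u·v)/(|u||v|) = 12/√544 ≈ 0.514496
θ = arccos(0.514496) ≈ 59.04°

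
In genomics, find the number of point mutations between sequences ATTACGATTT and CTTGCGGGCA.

Differing positions: 1, 4, 7, 8, 9, 10. Hamming distance = 6.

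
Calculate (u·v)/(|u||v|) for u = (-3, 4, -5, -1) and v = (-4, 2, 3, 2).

With u = (-3, 4, -5, -1), v = (-4, 2, 3, 2):
u·v = (-3)·(-4) + 4·2 + (-5)·3 + (-1)·2 = 12 + 8 + (-15) + (-2) = 3.
|u| = √((-3)² + 4² + (-5)² + (-1)²) = √51, |v| = √((-4)² + 2² + 3² + 2²) = √33, so |u||v| = √(51·33) = √1683.
cos θ = (u·v)/(|u||v|) = 3/√1683 ≈ 0.0731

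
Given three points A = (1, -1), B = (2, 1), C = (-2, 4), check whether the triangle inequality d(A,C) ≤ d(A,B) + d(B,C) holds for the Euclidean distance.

d(A,B) = √(1² + 2²) = √5 ≈ 2.2361, d(B,C) = √(4² + 3²) = √25 = 5, d(A,C) = √(3² + 5²) = √34 ≈ 5.831.
d(A,C) ≈ 5.831 ≤ 2.2361 + 5 = 7.2361. Triangle inequality is satisfied.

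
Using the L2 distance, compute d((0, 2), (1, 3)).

(Σ|x_i - y_i|^2)^(1/2) = (|0 - 1|^2 + |2 - 3|^2)^(1/2)
= (1^2 + 1^2)^(1/2) = (1 + 1)^(1/2) = (2)^(1/2) ≈ 1.4142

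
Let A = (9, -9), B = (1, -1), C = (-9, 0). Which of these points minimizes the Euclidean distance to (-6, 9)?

Distances: d(A) ≈ 23.4307, d(B) ≈ 12.2066, d(C) ≈ 9.4868. Nearest: C = (-9, 0) with distance 9.4868.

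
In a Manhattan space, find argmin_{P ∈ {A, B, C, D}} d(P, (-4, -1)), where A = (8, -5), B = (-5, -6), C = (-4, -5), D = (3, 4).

Distances: d(A) = 16, d(B) = 6, d(C) = 4, d(D) = 12. Nearest: C = (-4, -5) with distance 4.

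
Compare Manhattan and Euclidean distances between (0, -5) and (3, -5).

L1 = |0 - 3| + |-5 - (-5)| = 3 + 0 = 3
L2 = √(3² + 0²) = √9 = 3
L1 ≥ L2 always (equality iff movement is along one axis); L1 = L2 here (movement is along a single axis).
Ratio L1/L2 = 3/3 = 1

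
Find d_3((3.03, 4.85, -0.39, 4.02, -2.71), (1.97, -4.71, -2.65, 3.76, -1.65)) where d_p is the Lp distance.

(Σ|x_i - y_i|^3)^(1/3) = (|3.03 - 1.97|^3 + |4.85 - (-4.71)|^3 + |-0.39 - (-2.65)|^3 + |4.02 - 3.76|^3 + |-2.71 - (-1.65)|^3)^(1/3)
= (1.06^3 + 9.56^3 + 2.26^3 + 0.26^3 + 1.06^3)^(1/3) ≈ (1.191 + 873.7228 + 11.5432 + 0.0176 + 1.191)^(1/3) = (887.6656)^(1/3) ≈ 9.6106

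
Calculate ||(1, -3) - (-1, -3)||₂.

√(Σ(x_i - y_i)²) = √((1 - (-1))² + (-3 - (-3))²)
= √(2² + 0²) = √(4 + 0) = √4 = 2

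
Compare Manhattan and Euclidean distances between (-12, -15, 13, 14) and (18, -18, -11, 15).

L1 = |-12 - 18| + |-15 - (-18)| + |13 - (-11)| + |14 - 15| = 30 + 3 + 24 + 1 = 58
L2 = √(30² + 3² + 24² + 1²) = √1486 ≈ 38.5487
L1 ≥ L2 always (equality iff movement is along one axis); L1 > L2 here.
Ratio L1/L2 = 58/√1486 ≈ 1.5046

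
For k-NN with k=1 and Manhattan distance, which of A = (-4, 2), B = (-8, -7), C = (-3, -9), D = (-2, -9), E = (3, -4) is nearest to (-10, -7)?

Distances: d(A) = 15, d(B) = 2, d(C) = 9, d(D) = 10, d(E) = 16. Nearest: B = (-8, -7) with distance 2.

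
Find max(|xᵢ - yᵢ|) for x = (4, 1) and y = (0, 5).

max(|x_i - y_i|) = max(|4 - 0|, |1 - 5|) = max(4, 4) = 4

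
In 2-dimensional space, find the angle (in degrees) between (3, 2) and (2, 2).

With u = (3, 2), v = (2, 2):
u·v = 3·2 + 2·2 = 6 + 4 = 10.
|u| = √(3² + 2²) = √13, |v| = √(2² + 2²) = √8, so |u||v| = √(13·8) = √104.
cos θ = (u·v)/(|u||v|) = 10/√104 ≈ 0.980581
θ = arccos(0.980581) ≈ 11.31°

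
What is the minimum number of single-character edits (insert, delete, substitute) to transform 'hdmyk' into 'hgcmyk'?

Let D[i][j] be the edit distance between the first i characters of 'hdmyk' and the first j characters of 'hgcmyk', with D[i][0] = i, D[0][j] = j, and D[i][j] = D[i-1][j-1] if the characters match, else 1 + min(D[i-1][j], D[i][j-1], D[i-1][j-1]). Filling the table (rows: prefixes of 'hdmyk', columns: prefixes of 'hgcmyk'):
     ε  h  g  c  m  y  k
  ε  0  1  2  3  4  5  6
  h  1  0  1  2  3  4  5
  d  2  1  1  2  3  4  5
  m  3  2  2  2  2  3  4
  y  4  3  3  3  3  2  3
  k  5  4  4  4  4  3  2
The bottom-right entry gives D[5][6] = 2, so no sequence of fewer than 2 edits works. Backtracking through the table gives one optimal edit sequence (2 edits):
  hdmyk → hgdmyk (ins g @2)
  hgdmyk → hgcmyk (sub d→c @3)
Edit distance = 2.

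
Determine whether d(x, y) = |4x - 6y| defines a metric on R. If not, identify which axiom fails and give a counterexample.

No. d fails symmetry: d(1, 4) = |4·1 - 6·4| = |-20| = 20, but d(4, 1) = |4·4 - 6·1| = |10| = 10. Since 20 ≠ 10, d(x,y) ≠ d(y,x) in general.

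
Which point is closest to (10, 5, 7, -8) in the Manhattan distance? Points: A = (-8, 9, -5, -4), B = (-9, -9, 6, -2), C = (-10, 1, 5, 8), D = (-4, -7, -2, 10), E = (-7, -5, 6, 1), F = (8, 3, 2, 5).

Distances: d(A) = 38, d(B) = 40, d(C) = 42, d(D) = 53, d(E) = 37, d(F) = 22. Nearest: F = (8, 3, 2, 5) with distance 22.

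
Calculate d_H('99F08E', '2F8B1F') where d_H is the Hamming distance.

Differing positions: 1, 2, 3, 4, 5, 6. Hamming distance = 6.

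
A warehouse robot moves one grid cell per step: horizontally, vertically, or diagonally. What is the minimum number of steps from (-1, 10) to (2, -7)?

max(|x_i - y_i|) = max(|-1 - 2|, |10 - (-7)|) = max(3, 17) = 17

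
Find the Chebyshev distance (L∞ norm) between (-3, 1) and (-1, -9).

max(|x_i - y_i|) = max(|-3 - (-1)|, |1 - (-9)|) = max(2, 10) = 10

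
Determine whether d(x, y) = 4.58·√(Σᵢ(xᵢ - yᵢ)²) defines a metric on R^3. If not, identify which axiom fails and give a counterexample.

Yes. The L2 (Euclidean) norm induces a metric on R^3, and multiplying a metric by a positive constant 4.58 > 0 preserves all four axioms: non-negativity (4.58·||x-y|| ≥ 0), identity (4.58·||x-y|| = 0 ⟺ ||x-y|| = 0 ⟺ x = y), symmetry (||x-y|| = ||y-x||), and the triangle inequality (4.58·||x-z|| ≤ 4.58·||x-y|| + 4.58·||y-z||). So d is a metric.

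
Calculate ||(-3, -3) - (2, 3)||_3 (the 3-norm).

(Σ|x_i - y_i|^3)^(1/3) = (|-3 - 2|^3 + |-3 - 3|^3)^(1/3)
= (5^3 + 6^3)^(1/3) = (125 + 216)^(1/3) = (341)^(1/3) ≈ 6.9864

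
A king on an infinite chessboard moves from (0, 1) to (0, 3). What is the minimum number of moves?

max(|x_i - y_i|) = max(|0 - 0|, |1 - 3|) = max(0, 2) = 2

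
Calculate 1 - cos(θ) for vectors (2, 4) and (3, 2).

With u = (2, 4), v = (3, 2):
u·v = 2·3 + 4·2 = 6 + 8 = 14.
|u| = √(2² + 4²) = √20, |v| = √(3² + 2²) = √13, so |u||v| = √(20·13) = √260.
cos θ = (u·v)/(|u||v|) = 14/√260 ≈ 0.8682
Cosine distance = 1 - cos θ ≈ 1 - 0.8682 = 0.1318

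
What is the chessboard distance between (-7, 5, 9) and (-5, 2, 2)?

max(|x_i - y_i|) = max(|-7 - (-5)|, |5 - 2|, |9 - 2|) = max(2, 3, 7) = 7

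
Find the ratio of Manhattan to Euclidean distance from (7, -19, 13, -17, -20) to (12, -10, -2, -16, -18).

L1 = |7 - 12| + |-19 - (-10)| + |13 - (-2)| + |-17 - (-16)| + |-20 - (-18)| = 5 + 9 + 15 + 1 + 2 = 32
L2 = √(5² + 9² + 15² + 1² + 2²) = √336 ≈ 18.3303
L1 ≥ L2 always (equality iff movement is along one axis); L1 > L2 here.
Ratio L1/L2 = 32/√336 ≈ 1.7457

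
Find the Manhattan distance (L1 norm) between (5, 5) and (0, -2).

Σ|x_i - y_i| = |5 - 0| + |5 - (-2)| = 5 + 7 = 12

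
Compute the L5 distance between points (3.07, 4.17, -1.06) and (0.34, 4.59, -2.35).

(Σ|x_i - y_i|^5)^(1/5) = (|3.07 - 0.34|^5 + |4.17 - 4.59|^5 + |-1.06 - (-2.35)|^5)^(1/5)
= (2.73^5 + 0.42^5 + 1.29^5)^(1/5) ≈ (151.6398 + 0.0131 + 3.5723)^(1/5) = (155.2252)^(1/5) ≈ 2.7428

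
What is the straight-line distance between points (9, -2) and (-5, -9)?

√(Σ(x_i - y_i)²) = √((9 - (-5))² + (-2 - (-9))²)
= √(14² + 7²) = √(196 + 49) = √245 ≈ 15.6525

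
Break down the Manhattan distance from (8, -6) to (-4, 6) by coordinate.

Σ|x_i - y_i| = |8 - (-4)| + |-6 - 6| = 12 + 12 = 24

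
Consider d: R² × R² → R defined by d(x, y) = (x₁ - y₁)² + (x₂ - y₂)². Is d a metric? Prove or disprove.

No. The squared Euclidean distance fails the triangle inequality. Counterexample: x = (0, 0), y = (1, 1), z = (2, 2). d(x,z) = 2² + 2² = 8, but d(x,y) + d(y,z) = (1² + 1²) + (1² + 1²) = 2 + 2 = 4. Since 8 > 4, the triangle inequality is violated. (Note: √d, the ordinary Euclidean distance, IS a metric.)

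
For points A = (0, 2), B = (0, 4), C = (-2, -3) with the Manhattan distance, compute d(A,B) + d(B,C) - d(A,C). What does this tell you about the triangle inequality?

d(A,B) = 0 + 2 = 2, d(B,C) = 2 + 7 = 9, d(A,C) = 2 + 5 = 7.
d(A,B) + d(B,C) - d(A,C) = 2 + 9 - 7 = 11 - 7 = 4. This is ≥ 0, so the triangle inequality holds for these points.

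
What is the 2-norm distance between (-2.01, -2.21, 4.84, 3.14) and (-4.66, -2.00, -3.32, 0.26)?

(Σ|x_i - y_i|^2)^(1/2) = (|-2.01 - (-4.66)|^2 + |-2.21 - (-2)|^2 + |4.84 - (-3.32)|^2 + |3.14 - 0.26|^2)^(1/2)
= (2.65^2 + 0.21^2 + 8.16^2 + 2.88^2)^(1/2) = (7.0225 + 0.0441 + 66.5856 + 8.2944)^(1/2) = (81.9466)^(1/2) ≈ 9.0524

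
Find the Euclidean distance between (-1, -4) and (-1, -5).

√(Σ(x_i - y_i)²) = √((-1 - (-1))² + (-4 - (-5))²)
= √(0² + 1²) = √(0 + 1) = √1 = 1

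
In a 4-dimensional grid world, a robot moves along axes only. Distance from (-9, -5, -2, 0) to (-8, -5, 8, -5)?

Σ|x_i - y_i| = |-9 - (-8)| + |-5 - (-5)| + |-2 - 8| + |0 - (-5)| = 1 + 0 + 10 + 5 = 16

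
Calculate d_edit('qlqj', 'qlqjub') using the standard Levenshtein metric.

Let D[i][j] be the edit distance between the first i characters of 'qlqj' and the first j characters of 'qlqjub', with D[i][0] = i, D[0][j] = j, and D[i][j] = D[i-1][j-1] if the characters match, else 1 + min(D[i-1][j], D[i][j-1], D[i-1][j-1]). Filling the table (rows: prefixes of 'qlqj', columns: prefixes of 'qlqjub'):
     ε  q  l  q  j  u  b
  ε  0  1  2  3  4  5  6
  q  1  0  1  2  3  4  5
  l  2  1  0  1  2  3  4
  q  3  2  1  0  1  2  3
  j  4  3  2  1  0  1  2
The bottom-right entry gives D[4][6] = 2, so no sequence of fewer than 2 edits works. Backtracking through the table gives one optimal edit sequence (2 edits):
  qlqj → qlqju (ins u @5)
  qlqju → qlqjub (ins b @6)
Edit distance = 2.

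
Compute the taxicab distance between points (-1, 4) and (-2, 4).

Σ|x_i - y_i| = |-1 - (-2)| + |4 - 4| = 1 + 0 = 1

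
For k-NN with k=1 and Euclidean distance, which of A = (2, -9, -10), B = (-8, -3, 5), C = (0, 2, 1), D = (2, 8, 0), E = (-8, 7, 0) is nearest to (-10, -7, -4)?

Distances: d(A) ≈ 13.5647, d(B) ≈ 10.0499, d(C) ≈ 14.3527, d(D) ≈ 19.6214, d(E) ≈ 14.6969. Nearest: B = (-8, -3, 5) with distance 10.0499.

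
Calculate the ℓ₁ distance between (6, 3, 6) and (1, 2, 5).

Σ|x_i - y_i| = |6 - 1| + |3 - 2| + |6 - 5| = 5 + 1 + 1 = 7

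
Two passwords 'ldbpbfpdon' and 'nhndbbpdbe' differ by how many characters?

Differing positions: 1, 2, 3, 4, 6, 9, 10. Hamming distance = 7.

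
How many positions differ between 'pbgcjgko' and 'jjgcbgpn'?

Differing positions: 1, 2, 5, 7, 8. Hamming distance = 5.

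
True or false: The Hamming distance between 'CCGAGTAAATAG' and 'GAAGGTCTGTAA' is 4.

Differing positions: 1, 2, 3, 4, 7, 8, 9, 12. Hamming distance = 8, so the claim that d_H = 4 is false.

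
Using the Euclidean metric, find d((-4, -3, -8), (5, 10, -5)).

√(Σ(x_i - y_i)²) = √((-4 - 5)² + (-3 - 10)² + (-8 - (-5))²)
= √((-9)² + (-13)² + (-3)²) = √(81 + 169 + 9) = √259 ≈ 16.0935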